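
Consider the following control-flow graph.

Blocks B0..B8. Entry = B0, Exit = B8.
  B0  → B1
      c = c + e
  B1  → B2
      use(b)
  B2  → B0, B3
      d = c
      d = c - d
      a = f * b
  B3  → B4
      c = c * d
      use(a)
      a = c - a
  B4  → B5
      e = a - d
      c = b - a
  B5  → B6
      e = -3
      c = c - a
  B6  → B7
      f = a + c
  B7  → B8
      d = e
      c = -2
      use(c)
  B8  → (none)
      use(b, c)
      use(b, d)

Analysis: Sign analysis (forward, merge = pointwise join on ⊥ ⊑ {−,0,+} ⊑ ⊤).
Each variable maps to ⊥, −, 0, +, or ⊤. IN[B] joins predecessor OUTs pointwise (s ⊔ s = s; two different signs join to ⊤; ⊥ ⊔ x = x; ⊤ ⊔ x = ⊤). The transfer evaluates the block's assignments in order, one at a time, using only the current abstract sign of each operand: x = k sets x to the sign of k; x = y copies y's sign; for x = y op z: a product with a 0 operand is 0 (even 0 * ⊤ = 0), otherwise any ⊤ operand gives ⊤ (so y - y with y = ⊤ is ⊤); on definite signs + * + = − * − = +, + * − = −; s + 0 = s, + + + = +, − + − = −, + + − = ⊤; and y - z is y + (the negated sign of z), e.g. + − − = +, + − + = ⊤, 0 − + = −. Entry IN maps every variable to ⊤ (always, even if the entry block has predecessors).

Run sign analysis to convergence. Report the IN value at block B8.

Fixpoint table:
  B0:   IN=(all ⊤)   OUT=(all ⊤)
  B1:   IN=(all ⊤)   OUT=(all ⊤)
  B2:   IN=(all ⊤)   OUT=(all ⊤)
  B3:   IN=(all ⊤)   OUT=(all ⊤)
  B4:   IN=(all ⊤)   OUT=(all ⊤)
  B5:   IN=(all ⊤)   OUT={e:-; rest ⊤}
  B6:   IN={e:-; rest ⊤}   OUT={e:-; rest ⊤}
  B7:   IN={e:-; rest ⊤}   OUT={c:-, d:-, e:-; rest ⊤}
  B8:   IN={c:-, d:-, e:-; rest ⊤}   OUT={c:-, d:-, e:-; rest ⊤}

Merge at B8: IN[B8] = OUT[B7] = {a: ⊤, b: ⊤, c: -, d: -, e: -, f: ⊤}

Answer: {a: ⊤, b: ⊤, c: -, d: -, e: -, f: ⊤}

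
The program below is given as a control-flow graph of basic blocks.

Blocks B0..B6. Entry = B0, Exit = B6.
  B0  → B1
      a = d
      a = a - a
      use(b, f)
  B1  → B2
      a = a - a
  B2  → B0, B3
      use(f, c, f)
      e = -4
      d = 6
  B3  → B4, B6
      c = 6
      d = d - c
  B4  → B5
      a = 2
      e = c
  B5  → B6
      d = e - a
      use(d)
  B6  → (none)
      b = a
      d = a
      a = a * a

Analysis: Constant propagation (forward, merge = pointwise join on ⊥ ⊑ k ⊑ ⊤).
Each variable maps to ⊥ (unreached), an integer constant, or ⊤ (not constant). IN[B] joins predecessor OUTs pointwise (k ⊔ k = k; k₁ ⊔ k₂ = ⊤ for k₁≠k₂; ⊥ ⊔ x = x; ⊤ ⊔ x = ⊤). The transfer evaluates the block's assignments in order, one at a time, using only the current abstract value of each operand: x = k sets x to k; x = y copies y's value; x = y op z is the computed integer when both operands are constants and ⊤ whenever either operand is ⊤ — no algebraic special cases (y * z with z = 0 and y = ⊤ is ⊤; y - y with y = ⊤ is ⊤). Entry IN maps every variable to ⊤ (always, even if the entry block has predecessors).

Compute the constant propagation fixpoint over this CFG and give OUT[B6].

Fixpoint table:
  B0: | IN=(all ⊤) | OUT=(all ⊤)
  B1: | IN=(all ⊤) | OUT=(all ⊤)
  B2: | IN=(all ⊤) | OUT={d:6, e:-4; rest ⊤}
  B3: | IN={d:6, e:-4; rest ⊤} | OUT={c:6, d:0, e:-4; rest ⊤}
  B4: | IN={c:6, d:0, e:-4; rest ⊤} | OUT={a:2, c:6, d:0, e:6; rest ⊤}
  B5: | IN={a:2, c:6, d:0, e:6; rest ⊤} | OUT={a:2, c:6, d:4, e:6; rest ⊤}
  B6: | IN={c:6; rest ⊤} | OUT={c:6; rest ⊤}

Merge at B6: IN[B6] = OUT[B3] ⊔ OUT[B5] = {a: ⊤, b: ⊤, c: 6, d: ⊤, e: ⊤, f: ⊤}
Applying B6's transfer function to that IN value gives OUT[B6] (row B6 above).

Answer: {a: ⊤, b: ⊤, c: 6, d: ⊤, e: ⊤, f: ⊤}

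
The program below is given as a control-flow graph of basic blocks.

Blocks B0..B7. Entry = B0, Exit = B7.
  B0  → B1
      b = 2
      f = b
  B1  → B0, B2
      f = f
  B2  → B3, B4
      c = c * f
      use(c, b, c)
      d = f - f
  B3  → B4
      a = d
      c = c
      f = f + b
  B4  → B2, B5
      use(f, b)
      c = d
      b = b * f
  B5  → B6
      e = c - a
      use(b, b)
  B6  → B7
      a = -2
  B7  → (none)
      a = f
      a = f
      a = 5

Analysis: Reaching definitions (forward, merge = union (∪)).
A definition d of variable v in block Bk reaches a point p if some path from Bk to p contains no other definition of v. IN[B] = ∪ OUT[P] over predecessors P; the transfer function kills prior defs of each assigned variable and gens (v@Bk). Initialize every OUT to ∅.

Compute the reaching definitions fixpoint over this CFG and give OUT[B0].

Answer: {b@B0, f@B0}

Derivation:
Per-block solution:
  B0: | IN={b@B0, f@B1} | OUT={b@B0, f@B0}
  B1: | IN={b@B0, f@B0} | OUT={b@B0, f@B1}
  B2: | IN={a@B3, b@B0, b@B4, c@B4, d@B2, f@B1, f@B3} | OUT={a@B3, b@B0, b@B4, c@B2, d@B2, f@B1, f@B3}
  B3: | IN={a@B3, b@B0, b@B4, c@B2, d@B2, f@B1, f@B3} | OUT={a@B3, b@B0, b@B4, c@B3, d@B2, f@B3}
  B4: | IN={a@B3, b@B0, b@B4, c@B2, c@B3, d@B2, f@B1, f@B3} | OUT={a@B3, b@B4, c@B4, d@B2, f@B1, f@B3}
  B5: | IN={a@B3, b@B4, c@B4, d@B2, f@B1, f@B3} | OUT={a@B3, b@B4, c@B4, d@B2, e@B5, f@B1, f@B3}
  B6: | IN={a@B3, b@B4, c@B4, d@B2, e@B5, f@B1, f@B3} | OUT={a@B6, b@B4, c@B4, d@B2, e@B5, f@B1, f@B3}
  B7: | IN={a@B6, b@B4, c@B4, d@B2, e@B5, f@B1, f@B3} | OUT={a@B7, b@B4, c@B4, d@B2, e@B5, f@B1, f@B3}

Merge at B0 (entry node, so the boundary value {} is joined with the incoming edge(s)): IN[B0] = {} ⊔ OUT[B1] = {b@B0, f@B1}
Applying B0's transfer function to that IN value gives OUT[B0] (row B0 above).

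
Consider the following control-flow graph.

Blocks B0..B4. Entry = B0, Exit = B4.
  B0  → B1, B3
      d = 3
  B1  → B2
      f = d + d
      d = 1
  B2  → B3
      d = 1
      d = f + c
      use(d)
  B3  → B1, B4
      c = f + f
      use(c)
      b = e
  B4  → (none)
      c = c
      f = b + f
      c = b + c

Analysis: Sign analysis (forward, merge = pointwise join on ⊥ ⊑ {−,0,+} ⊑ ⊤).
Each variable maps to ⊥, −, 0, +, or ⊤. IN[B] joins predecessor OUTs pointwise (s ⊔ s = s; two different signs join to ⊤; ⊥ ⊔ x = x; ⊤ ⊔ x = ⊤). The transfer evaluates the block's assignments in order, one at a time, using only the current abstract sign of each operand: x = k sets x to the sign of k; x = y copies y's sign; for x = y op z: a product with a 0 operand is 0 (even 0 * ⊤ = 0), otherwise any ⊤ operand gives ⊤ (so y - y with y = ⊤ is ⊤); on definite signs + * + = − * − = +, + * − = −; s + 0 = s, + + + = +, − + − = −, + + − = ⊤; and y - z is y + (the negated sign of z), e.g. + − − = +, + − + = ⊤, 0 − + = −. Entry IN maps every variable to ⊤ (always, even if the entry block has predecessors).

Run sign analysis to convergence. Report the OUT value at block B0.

Answer: {a: ⊤, b: ⊤, c: ⊤, d: +, e: ⊤, f: ⊤}

Derivation:
Fixpoint table:
  B0: | IN=(all ⊤) | OUT={d:+; rest ⊤}
  B1: | IN=(all ⊤) | OUT={d:+; rest ⊤}
  B2: | IN={d:+; rest ⊤} | OUT=(all ⊤)
  B3: | IN=(all ⊤) | OUT=(all ⊤)
  B4: | IN=(all ⊤) | OUT=(all ⊤)

B0 is the boundary node: IN[B0] = {a: ⊤, b: ⊤, c: ⊤, d: ⊤, e: ⊤, f: ⊤}
Applying B0's transfer function to that IN value gives OUT[B0] (row B0 above).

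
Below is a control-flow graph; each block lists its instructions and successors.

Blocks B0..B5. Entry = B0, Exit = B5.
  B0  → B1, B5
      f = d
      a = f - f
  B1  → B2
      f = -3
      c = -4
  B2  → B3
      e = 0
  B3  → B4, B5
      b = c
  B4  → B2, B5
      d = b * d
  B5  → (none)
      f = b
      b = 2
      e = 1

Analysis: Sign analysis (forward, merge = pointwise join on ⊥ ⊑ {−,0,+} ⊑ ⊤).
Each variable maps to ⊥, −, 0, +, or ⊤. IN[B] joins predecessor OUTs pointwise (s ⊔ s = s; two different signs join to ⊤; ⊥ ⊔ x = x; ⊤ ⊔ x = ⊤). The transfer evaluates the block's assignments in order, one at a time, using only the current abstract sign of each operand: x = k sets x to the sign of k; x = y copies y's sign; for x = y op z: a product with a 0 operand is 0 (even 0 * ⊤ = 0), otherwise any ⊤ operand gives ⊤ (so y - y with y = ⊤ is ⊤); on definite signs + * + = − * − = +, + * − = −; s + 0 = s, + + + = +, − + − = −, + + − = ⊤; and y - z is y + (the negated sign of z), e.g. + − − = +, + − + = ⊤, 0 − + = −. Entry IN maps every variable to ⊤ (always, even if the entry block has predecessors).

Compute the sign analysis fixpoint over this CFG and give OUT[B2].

Converged values:
  B0:  IN=(all ⊤)  OUT=(all ⊤)
  B1:  IN=(all ⊤)  OUT={c:-, f:-; rest ⊤}
  B2:  IN={c:-, f:-; rest ⊤}  OUT={c:-, e:0, f:-; rest ⊤}
  B3:  IN={c:-, e:0, f:-; rest ⊤}  OUT={b:-, c:-, e:0, f:-; rest ⊤}
  B4:  IN={b:-, c:-, e:0, f:-; rest ⊤}  OUT={b:-, c:-, e:0, f:-; rest ⊤}
  B5:  IN=(all ⊤)  OUT={b:+, e:+; rest ⊤}

Merge at B2: IN[B2] = OUT[B1] ⊔ OUT[B4] = {a: ⊤, b: ⊤, c: -, d: ⊤, e: ⊤, f: -}
Applying B2's transfer function to that IN value gives OUT[B2] (row B2 above).

Answer: {a: ⊤, b: ⊤, c: -, d: ⊤, e: 0, f: -}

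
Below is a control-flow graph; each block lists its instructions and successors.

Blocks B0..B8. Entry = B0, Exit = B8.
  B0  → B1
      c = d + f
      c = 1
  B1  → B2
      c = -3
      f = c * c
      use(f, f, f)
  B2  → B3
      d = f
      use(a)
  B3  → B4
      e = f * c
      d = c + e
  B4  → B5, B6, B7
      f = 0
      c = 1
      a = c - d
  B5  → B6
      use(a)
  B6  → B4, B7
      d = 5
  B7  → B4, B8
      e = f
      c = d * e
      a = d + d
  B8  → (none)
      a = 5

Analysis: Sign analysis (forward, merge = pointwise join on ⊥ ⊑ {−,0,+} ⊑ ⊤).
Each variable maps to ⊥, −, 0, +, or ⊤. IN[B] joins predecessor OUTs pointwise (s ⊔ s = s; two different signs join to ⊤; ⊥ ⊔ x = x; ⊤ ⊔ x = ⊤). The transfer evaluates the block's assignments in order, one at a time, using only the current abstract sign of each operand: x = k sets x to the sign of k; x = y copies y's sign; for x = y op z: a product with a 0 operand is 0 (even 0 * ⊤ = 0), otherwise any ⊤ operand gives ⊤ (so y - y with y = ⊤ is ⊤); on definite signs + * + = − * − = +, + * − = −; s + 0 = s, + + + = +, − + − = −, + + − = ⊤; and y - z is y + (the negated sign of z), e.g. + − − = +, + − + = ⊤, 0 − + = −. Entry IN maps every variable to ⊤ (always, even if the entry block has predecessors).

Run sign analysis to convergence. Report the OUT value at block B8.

Per-block solution:
  B0:   IN=(all ⊤)   OUT={c:+; rest ⊤}
  B1:   IN={c:+; rest ⊤}   OUT={c:-, f:+; rest ⊤}
  B2:   IN={c:-, f:+; rest ⊤}   OUT={c:-, d:+, f:+; rest ⊤}
  B3:   IN={c:-, d:+, f:+; rest ⊤}   OUT={c:-, d:-, e:-, f:+; rest ⊤}
  B4:   IN=(all ⊤)   OUT={c:+, f:0; rest ⊤}
  B5:   IN={c:+, f:0; rest ⊤}   OUT={c:+, f:0; rest ⊤}
  B6:   IN={c:+, f:0; rest ⊤}   OUT={c:+, d:+, f:0; rest ⊤}
  B7:   IN={c:+, f:0; rest ⊤}   OUT={c:0, e:0, f:0; rest ⊤}
  B8:   IN={c:0, e:0, f:0; rest ⊤}   OUT={a:+, c:0, e:0, f:0; rest ⊤}

Merge at B8: IN[B8] = OUT[B7] = {a: ⊤, b: ⊤, c: 0, d: ⊤, e: 0, f: 0}
Applying B8's transfer function to that IN value gives OUT[B8] (row B8 above).

Answer: {a: +, b: ⊤, c: 0, d: ⊤, e: 0, f: 0}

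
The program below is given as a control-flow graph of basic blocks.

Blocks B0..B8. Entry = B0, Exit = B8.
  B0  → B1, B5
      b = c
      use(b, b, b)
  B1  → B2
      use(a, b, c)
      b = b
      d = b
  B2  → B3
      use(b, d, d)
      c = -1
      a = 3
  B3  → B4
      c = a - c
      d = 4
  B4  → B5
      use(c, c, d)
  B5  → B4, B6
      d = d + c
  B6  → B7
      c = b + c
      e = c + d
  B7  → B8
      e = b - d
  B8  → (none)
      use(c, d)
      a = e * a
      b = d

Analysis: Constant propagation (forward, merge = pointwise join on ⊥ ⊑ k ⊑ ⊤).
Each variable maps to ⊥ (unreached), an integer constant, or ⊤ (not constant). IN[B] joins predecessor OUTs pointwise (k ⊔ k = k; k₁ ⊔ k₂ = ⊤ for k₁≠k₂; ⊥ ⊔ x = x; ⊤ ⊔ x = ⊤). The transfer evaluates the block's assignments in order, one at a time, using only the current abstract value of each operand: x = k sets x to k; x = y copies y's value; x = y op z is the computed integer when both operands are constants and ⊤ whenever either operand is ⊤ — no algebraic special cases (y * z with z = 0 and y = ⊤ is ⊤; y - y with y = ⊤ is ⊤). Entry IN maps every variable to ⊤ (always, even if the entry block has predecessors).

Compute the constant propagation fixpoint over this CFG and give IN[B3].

Fixpoint table:
  B0:  IN=(all ⊤)  OUT=(all ⊤)
  B1:  IN=(all ⊤)  OUT=(all ⊤)
  B2:  IN=(all ⊤)  OUT={a:3, c:-1; rest ⊤}
  B3:  IN={a:3, c:-1; rest ⊤}  OUT={a:3, c:4, d:4; rest ⊤}
  B4:  IN=(all ⊤)  OUT=(all ⊤)
  B5:  IN=(all ⊤)  OUT=(all ⊤)
  B6:  IN=(all ⊤)  OUT=(all ⊤)
  B7:  IN=(all ⊤)  OUT=(all ⊤)
  B8:  IN=(all ⊤)  OUT=(all ⊤)

Merge at B3: IN[B3] = OUT[B2] = {a: 3, b: ⊤, c: -1, d: ⊤, e: ⊤, f: ⊤}

Answer: {a: 3, b: ⊤, c: -1, d: ⊤, e: ⊤, f: ⊤}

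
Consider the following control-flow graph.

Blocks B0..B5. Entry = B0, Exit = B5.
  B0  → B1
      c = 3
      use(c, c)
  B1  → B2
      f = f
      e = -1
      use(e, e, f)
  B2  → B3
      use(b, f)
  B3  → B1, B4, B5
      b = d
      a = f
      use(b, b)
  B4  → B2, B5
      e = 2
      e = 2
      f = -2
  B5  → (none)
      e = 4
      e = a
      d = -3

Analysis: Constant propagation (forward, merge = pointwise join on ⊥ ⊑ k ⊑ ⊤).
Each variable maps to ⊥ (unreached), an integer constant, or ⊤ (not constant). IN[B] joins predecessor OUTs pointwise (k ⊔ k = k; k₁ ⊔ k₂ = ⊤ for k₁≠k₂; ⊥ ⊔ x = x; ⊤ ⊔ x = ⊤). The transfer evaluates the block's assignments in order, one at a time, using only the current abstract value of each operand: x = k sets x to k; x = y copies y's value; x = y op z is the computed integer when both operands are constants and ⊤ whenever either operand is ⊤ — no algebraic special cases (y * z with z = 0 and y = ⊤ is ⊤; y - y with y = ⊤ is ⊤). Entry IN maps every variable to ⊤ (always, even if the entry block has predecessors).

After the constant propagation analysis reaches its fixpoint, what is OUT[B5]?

Converged values:
  B0:  IN=(all ⊤)  OUT={c:3; rest ⊤}
  B1:  IN={c:3; rest ⊤}  OUT={c:3, e:-1; rest ⊤}
  B2:  IN={c:3; rest ⊤}  OUT={c:3; rest ⊤}
  B3:  IN={c:3; rest ⊤}  OUT={c:3; rest ⊤}
  B4:  IN={c:3; rest ⊤}  OUT={c:3, e:2, f:-2; rest ⊤}
  B5:  IN={c:3; rest ⊤}  OUT={c:3, d:-3; rest ⊤}

Merge at B5: IN[B5] = OUT[B3] ⊔ OUT[B4] = {a: ⊤, b: ⊤, c: 3, d: ⊤, e: ⊤, f: ⊤}
Applying B5's transfer function to that IN value gives OUT[B5] (row B5 above).

Answer: {a: ⊤, b: ⊤, c: 3, d: -3, e: ⊤, f: ⊤}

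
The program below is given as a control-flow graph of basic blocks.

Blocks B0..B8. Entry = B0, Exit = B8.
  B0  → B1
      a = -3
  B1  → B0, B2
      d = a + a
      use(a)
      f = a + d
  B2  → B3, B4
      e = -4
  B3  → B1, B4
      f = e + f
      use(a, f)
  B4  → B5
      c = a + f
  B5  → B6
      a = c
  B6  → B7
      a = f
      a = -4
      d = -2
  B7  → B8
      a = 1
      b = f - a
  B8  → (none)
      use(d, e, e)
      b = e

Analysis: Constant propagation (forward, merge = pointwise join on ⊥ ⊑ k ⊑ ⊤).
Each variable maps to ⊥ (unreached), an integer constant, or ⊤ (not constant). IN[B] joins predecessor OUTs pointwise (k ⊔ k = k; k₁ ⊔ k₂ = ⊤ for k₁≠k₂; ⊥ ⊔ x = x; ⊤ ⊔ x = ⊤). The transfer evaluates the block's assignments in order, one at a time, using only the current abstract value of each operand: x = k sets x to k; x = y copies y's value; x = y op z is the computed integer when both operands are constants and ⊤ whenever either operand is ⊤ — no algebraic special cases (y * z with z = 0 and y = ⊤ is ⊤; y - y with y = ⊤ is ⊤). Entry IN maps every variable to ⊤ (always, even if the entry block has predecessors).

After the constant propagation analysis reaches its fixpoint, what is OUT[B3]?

Answer: {a: -3, b: ⊤, c: ⊤, d: -6, e: -4, f: -13}

Derivation:
Fixpoint table:
  B0:  IN=(all ⊤)  OUT={a:-3; rest ⊤}
  B1:  IN={a:-3; rest ⊤}  OUT={a:-3, d:-6, f:-9; rest ⊤}
  B2:  IN={a:-3, d:-6, f:-9; rest ⊤}  OUT={a:-3, d:-6, e:-4, f:-9; rest ⊤}
  B3:  IN={a:-3, d:-6, e:-4, f:-9; rest ⊤}  OUT={a:-3, d:-6, e:-4, f:-13; rest ⊤}
  B4:  IN={a:-3, d:-6, e:-4; rest ⊤}  OUT={a:-3, d:-6, e:-4; rest ⊤}
  B5:  IN={a:-3, d:-6, e:-4; rest ⊤}  OUT={d:-6, e:-4; rest ⊤}
  B6:  IN={d:-6, e:-4; rest ⊤}  OUT={a:-4, d:-2, e:-4; rest ⊤}
  B7:  IN={a:-4, d:-2, e:-4; rest ⊤}  OUT={a:1, d:-2, e:-4; rest ⊤}
  B8:  IN={a:1, d:-2, e:-4; rest ⊤}  OUT={a:1, b:-4, d:-2, e:-4; rest ⊤}

Merge at B3: IN[B3] = OUT[B2] = {a: -3, b: ⊤, c: ⊤, d: -6, e: -4, f: -9}
Applying B3's transfer function to that IN value gives OUT[B3] (row B3 above).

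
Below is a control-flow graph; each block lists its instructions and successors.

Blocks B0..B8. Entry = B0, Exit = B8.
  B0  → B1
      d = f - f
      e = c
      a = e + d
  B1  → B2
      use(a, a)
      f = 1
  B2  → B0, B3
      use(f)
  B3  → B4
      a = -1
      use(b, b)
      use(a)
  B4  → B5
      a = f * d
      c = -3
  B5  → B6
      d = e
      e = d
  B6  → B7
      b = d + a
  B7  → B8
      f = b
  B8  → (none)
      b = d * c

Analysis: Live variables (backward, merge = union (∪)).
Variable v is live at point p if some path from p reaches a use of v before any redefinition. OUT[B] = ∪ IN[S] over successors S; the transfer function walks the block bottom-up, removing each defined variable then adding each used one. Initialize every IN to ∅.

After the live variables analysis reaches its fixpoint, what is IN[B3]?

Answer: {b, d, e, f}

Derivation:
Converged values:
  B0: | IN={b, c, f} | OUT={a, b, c, d, e}
  B1: | IN={a, b, c, d, e} | OUT={b, c, d, e, f}
  B2: | IN={b, c, d, e, f} | OUT={b, c, d, e, f}
  B3: | IN={b, d, e, f} | OUT={d, e, f}
  B4: | IN={d, e, f} | OUT={a, c, e}
  B5: | IN={a, c, e} | OUT={a, c, d}
  B6: | IN={a, c, d} | OUT={b, c, d}
  B7: | IN={b, c, d} | OUT={c, d}
  B8: | IN={c, d} | OUT={}

Merge at B3: OUT[B3] = IN[B4] = {d, e, f}
Applying B3's transfer function to that OUT value gives IN[B3] (row B3 above).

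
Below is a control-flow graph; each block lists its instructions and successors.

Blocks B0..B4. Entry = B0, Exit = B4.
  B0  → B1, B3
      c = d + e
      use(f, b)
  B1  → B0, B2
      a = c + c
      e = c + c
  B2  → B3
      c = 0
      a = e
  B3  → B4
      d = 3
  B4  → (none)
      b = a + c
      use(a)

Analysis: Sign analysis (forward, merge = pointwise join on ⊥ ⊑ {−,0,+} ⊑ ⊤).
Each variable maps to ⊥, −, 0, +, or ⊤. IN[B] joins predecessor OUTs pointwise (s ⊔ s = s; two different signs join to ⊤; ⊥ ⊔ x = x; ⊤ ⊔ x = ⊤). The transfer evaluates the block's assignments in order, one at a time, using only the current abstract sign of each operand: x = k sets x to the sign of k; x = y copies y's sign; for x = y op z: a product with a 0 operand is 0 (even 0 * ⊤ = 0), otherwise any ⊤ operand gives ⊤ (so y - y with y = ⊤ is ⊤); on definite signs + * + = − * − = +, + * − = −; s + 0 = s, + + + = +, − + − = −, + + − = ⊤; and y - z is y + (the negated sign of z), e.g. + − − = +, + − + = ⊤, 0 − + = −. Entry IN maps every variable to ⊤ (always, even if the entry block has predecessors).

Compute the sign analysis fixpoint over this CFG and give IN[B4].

Fixpoint table:
  B0:  IN=(all ⊤)  OUT=(all ⊤)
  B1:  IN=(all ⊤)  OUT=(all ⊤)
  B2:  IN=(all ⊤)  OUT={c:0; rest ⊤}
  B3:  IN=(all ⊤)  OUT={d:+; rest ⊤}
  B4:  IN={d:+; rest ⊤}  OUT={d:+; rest ⊤}

Merge at B4: IN[B4] = OUT[B3] = {a: ⊤, b: ⊤, c: ⊤, d: +, e: ⊤, f: ⊤}

Answer: {a: ⊤, b: ⊤, c: ⊤, d: +, e: ⊤, f: ⊤}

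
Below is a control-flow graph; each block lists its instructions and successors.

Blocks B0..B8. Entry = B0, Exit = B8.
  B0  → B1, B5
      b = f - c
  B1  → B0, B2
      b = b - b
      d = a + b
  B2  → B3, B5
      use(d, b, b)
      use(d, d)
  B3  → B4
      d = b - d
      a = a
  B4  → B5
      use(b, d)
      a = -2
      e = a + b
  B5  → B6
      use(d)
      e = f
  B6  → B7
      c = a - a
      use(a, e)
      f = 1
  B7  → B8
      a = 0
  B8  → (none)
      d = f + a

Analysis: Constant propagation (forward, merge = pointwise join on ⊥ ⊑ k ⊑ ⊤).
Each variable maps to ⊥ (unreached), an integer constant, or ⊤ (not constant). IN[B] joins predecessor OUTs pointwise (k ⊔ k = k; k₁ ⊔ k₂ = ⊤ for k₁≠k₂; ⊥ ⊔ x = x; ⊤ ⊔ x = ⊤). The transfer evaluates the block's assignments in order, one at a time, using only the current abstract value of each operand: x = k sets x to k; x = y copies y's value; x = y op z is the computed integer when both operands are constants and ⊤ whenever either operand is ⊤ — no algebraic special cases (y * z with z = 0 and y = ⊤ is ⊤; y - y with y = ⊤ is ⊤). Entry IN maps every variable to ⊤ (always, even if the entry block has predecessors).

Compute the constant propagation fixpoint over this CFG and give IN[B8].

Converged values:
  B0:   IN=(all ⊤)   OUT=(all ⊤)
  B1:   IN=(all ⊤)   OUT=(all ⊤)
  B2:   IN=(all ⊤)   OUT=(all ⊤)
  B3:   IN=(all ⊤)   OUT=(all ⊤)
  B4:   IN=(all ⊤)   OUT={a:-2; rest ⊤}
  B5:   IN=(all ⊤)   OUT=(all ⊤)
  B6:   IN=(all ⊤)   OUT={f:1; rest ⊤}
  B7:   IN={f:1; rest ⊤}   OUT={a:0, f:1; rest ⊤}
  B8:   IN={a:0, f:1; rest ⊤}   OUT={a:0, d:1, f:1; rest ⊤}

Merge at B8: IN[B8] = OUT[B7] = {a: 0, b: ⊤, c: ⊤, d: ⊤, e: ⊤, f: 1}

Answer: {a: 0, b: ⊤, c: ⊤, d: ⊤, e: ⊤, f: 1}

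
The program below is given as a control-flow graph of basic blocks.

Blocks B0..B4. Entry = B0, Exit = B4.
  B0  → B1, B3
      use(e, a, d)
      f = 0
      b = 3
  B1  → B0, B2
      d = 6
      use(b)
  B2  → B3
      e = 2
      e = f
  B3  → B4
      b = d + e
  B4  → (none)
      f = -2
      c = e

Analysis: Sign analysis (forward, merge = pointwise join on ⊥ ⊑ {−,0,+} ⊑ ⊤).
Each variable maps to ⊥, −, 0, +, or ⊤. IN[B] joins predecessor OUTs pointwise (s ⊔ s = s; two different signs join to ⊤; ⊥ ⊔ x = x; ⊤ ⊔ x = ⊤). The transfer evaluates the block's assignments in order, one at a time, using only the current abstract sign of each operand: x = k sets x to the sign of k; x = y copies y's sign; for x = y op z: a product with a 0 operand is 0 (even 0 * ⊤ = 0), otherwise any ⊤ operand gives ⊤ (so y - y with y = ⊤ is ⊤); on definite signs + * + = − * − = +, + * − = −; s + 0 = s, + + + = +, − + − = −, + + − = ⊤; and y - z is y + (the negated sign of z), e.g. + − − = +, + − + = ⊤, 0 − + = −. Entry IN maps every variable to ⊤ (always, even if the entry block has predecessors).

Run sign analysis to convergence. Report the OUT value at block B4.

Fixpoint table:
  B0:   IN=(all ⊤)   OUT={b:+, f:0; rest ⊤}
  B1:   IN={b:+, f:0; rest ⊤}   OUT={b:+, d:+, f:0; rest ⊤}
  B2:   IN={b:+, d:+, f:0; rest ⊤}   OUT={b:+, d:+, e:0, f:0; rest ⊤}
  B3:   IN={b:+, f:0; rest ⊤}   OUT={f:0; rest ⊤}
  B4:   IN={f:0; rest ⊤}   OUT={f:-; rest ⊤}

Merge at B4: IN[B4] = OUT[B3] = {a: ⊤, b: ⊤, c: ⊤, d: ⊤, e: ⊤, f: 0}
Applying B4's transfer function to that IN value gives OUT[B4] (row B4 above).

Answer: {a: ⊤, b: ⊤, c: ⊤, d: ⊤, e: ⊤, f: -}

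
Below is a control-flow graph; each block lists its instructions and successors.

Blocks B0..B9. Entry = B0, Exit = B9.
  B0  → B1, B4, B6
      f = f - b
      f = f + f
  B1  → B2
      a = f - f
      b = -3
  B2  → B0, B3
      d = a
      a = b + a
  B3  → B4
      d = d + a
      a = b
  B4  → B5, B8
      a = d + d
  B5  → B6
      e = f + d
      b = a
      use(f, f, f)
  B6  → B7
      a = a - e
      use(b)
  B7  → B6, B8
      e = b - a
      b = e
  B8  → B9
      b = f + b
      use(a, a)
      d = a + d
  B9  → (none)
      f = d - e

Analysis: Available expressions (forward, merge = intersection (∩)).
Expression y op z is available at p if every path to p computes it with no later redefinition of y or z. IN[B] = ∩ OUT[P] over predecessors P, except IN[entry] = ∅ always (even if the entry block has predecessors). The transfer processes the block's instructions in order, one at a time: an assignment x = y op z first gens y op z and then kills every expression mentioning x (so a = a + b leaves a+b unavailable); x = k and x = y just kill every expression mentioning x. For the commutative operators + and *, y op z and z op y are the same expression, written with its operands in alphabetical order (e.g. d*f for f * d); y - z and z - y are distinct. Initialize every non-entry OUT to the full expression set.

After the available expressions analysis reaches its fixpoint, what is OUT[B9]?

Answer: {d-e}

Working:
Converged values:
  B0:  IN={}  OUT={}
  B1:  IN={}  OUT={f-f}
  B2:  IN={f-f}  OUT={f-f}
  B3:  IN={f-f}  OUT={f-f}
  B4:  IN={}  OUT={d+d}
  B5:  IN={d+d}  OUT={d+d, d+f}
  B6:  IN={}  OUT={}
  B7:  IN={}  OUT={}
  B8:  IN={}  OUT={}
  B9:  IN={}  OUT={d-e}

Merge at B9: IN[B9] = OUT[B8] = {}
Applying B9's transfer function to that IN value gives OUT[B9] (row B9 above).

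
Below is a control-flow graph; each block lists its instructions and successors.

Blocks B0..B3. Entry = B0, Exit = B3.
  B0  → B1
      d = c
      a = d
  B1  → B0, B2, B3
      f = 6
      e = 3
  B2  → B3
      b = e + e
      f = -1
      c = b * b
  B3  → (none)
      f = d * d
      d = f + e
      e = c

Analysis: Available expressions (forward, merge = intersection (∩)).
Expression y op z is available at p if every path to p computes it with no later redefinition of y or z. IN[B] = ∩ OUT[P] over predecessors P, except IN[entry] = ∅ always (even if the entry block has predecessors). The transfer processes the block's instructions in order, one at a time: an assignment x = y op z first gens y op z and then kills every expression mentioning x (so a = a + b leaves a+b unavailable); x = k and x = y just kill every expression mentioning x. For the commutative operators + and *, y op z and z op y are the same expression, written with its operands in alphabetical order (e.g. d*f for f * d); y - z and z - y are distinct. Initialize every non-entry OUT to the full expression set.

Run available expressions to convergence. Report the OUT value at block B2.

Fixpoint table:
  B0: | IN={} | OUT={}
  B1: | IN={} | OUT={}
  B2: | IN={} | OUT={b*b, e+e}
  B3: | IN={} | OUT={}

Merge at B2: IN[B2] = OUT[B1] = {}
Applying B2's transfer function to that IN value gives OUT[B2] (row B2 above).

Answer: {b*b, e+e}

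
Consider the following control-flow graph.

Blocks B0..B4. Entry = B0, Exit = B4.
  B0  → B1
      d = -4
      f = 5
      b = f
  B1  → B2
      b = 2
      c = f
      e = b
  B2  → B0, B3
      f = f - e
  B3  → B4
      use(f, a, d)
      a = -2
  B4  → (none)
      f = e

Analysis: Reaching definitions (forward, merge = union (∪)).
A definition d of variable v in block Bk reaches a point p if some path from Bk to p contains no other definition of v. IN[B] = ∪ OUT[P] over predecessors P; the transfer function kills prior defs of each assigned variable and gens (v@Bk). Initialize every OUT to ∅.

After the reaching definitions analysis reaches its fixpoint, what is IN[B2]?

Answer: {b@B1, c@B1, d@B0, e@B1, f@B0}

Trace:
Converged values:
  B0:   IN={b@B1, c@B1, d@B0, e@B1, f@B2}   OUT={b@B0, c@B1, d@B0, e@B1, f@B0}
  B1:   IN={b@B0, c@B1, d@B0, e@B1, f@B0}   OUT={b@B1, c@B1, d@B0, e@B1, f@B0}
  B2:   IN={b@B1, c@B1, d@B0, e@B1, f@B0}   OUT={b@B1, c@B1, d@B0, e@B1, f@B2}
  B3:   IN={b@B1, c@B1, d@B0, e@B1, f@B2}   OUT={a@B3, b@B1, c@B1, d@B0, e@B1, f@B2}
  B4:   IN={a@B3, b@B1, c@B1, d@B0, e@B1, f@B2}   OUT={a@B3, b@B1, c@B1, d@B0, e@B1, f@B4}

Merge at B2: IN[B2] = OUT[B1] = {b@B1, c@B1, d@B0, e@B1, f@B0}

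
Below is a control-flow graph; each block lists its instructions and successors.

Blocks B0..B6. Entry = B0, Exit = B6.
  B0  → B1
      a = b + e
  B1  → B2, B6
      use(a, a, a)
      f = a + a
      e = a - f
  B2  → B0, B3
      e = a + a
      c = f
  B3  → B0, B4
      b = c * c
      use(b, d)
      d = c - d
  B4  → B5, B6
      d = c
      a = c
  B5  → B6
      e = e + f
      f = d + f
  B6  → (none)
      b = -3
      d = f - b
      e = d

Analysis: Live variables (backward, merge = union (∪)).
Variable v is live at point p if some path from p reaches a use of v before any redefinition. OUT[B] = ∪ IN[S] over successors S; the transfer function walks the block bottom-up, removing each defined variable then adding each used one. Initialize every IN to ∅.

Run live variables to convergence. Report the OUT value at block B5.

Answer: {f}

Working:
Converged values:
  B0:  IN={b, d, e}  OUT={a, b, d}
  B1:  IN={a, b, d}  OUT={a, b, d, f}
  B2:  IN={a, b, d, f}  OUT={b, c, d, e, f}
  B3:  IN={c, d, e, f}  OUT={b, c, d, e, f}
  B4:  IN={c, e, f}  OUT={d, e, f}
  B5:  IN={d, e, f}  OUT={f}
  B6:  IN={f}  OUT={}

Merge at B5: OUT[B5] = IN[B6] = {f}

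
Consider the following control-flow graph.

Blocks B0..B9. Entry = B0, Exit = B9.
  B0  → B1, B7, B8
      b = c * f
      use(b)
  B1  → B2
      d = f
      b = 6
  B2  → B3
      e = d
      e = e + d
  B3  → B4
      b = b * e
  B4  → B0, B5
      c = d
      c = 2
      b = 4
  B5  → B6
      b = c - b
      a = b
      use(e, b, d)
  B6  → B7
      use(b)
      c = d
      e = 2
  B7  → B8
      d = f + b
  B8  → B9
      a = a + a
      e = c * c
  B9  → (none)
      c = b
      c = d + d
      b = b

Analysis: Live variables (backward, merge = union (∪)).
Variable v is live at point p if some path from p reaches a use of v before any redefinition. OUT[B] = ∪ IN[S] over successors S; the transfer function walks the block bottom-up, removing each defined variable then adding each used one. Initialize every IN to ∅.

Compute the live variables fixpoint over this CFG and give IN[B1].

Converged values:
  B0:  IN={a, c, d, f}  OUT={a, b, c, d, f}
  B1:  IN={a, f}  OUT={a, b, d, f}
  B2:  IN={a, b, d, f}  OUT={a, b, d, e, f}
  B3:  IN={a, b, d, e, f}  OUT={a, d, e, f}
  B4:  IN={a, d, e, f}  OUT={a, b, c, d, e, f}
  B5:  IN={b, c, d, e, f}  OUT={a, b, d, f}
  B6:  IN={a, b, d, f}  OUT={a, b, c, f}
  B7:  IN={a, b, c, f}  OUT={a, b, c, d}
  B8:  IN={a, b, c, d}  OUT={b, d}
  B9:  IN={b, d}  OUT={}

Merge at B1: OUT[B1] = IN[B2] = {a, b, d, f}
Applying B1's transfer function to that OUT value gives IN[B1] (row B1 above).

Answer: {a, f}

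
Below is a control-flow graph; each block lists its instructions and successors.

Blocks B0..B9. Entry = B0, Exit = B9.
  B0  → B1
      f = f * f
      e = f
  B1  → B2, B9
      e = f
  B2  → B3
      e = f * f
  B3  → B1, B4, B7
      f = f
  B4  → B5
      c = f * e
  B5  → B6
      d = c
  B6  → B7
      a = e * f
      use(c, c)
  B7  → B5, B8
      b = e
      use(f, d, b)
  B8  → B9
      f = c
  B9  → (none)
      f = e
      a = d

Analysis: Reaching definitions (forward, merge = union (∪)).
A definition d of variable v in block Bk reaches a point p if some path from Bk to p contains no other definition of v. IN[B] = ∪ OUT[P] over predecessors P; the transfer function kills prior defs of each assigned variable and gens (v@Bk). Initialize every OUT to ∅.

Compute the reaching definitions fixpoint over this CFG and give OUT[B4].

Converged values:
  B0:   IN={}   OUT={e@B0, f@B0}
  B1:   IN={e@B0, e@B2, f@B0, f@B3}   OUT={e@B1, f@B0, f@B3}
  B2:   IN={e@B1, f@B0, f@B3}   OUT={e@B2, f@B0, f@B3}
  B3:   IN={e@B2, f@B0, f@B3}   OUT={e@B2, f@B3}
  B4:   IN={e@B2, f@B3}   OUT={c@B4, e@B2, f@B3}
  B5:   IN={a@B6, b@B7, c@B4, d@B5, e@B2, f@B3}   OUT={a@B6, b@B7, c@B4, d@B5, e@B2, f@B3}
  B6:   IN={a@B6, b@B7, c@B4, d@B5, e@B2, f@B3}   OUT={a@B6, b@B7, c@B4, d@B5, e@B2, f@B3}
  B7:   IN={a@B6, b@B7, c@B4, d@B5, e@B2, f@B3}   OUT={a@B6, b@B7, c@B4, d@B5, e@B2, f@B3}
  B8:   IN={a@B6, b@B7, c@B4, d@B5, e@B2, f@B3}   OUT={a@B6, b@B7, c@B4, d@B5, e@B2, f@B8}
  B9:   IN={a@B6, b@B7, c@B4, d@B5, e@B1, e@B2, f@B0, f@B3, f@B8}   OUT={a@B9, b@B7, c@B4, d@B5, e@B1, e@B2, f@B9}

Merge at B4: IN[B4] = OUT[B3] = {e@B2, f@B3}
Applying B4's transfer function to that IN value gives OUT[B4] (row B4 above).

Answer: {c@B4, e@B2, f@B3}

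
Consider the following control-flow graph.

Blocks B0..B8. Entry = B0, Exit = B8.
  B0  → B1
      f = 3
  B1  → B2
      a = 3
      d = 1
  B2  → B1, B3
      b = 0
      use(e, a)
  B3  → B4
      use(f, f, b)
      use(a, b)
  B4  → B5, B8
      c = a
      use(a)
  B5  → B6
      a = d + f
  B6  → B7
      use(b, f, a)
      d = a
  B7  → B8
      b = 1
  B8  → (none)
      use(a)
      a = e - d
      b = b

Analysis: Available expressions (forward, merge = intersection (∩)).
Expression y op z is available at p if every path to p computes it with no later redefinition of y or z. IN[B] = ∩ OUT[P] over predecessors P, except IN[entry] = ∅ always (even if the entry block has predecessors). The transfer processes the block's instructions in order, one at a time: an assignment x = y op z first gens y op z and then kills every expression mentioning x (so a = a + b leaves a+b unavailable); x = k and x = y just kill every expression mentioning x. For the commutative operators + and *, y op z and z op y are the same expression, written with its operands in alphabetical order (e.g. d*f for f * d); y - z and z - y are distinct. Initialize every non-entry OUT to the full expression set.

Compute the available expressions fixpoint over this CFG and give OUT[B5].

Answer: {d+f}

Derivation:
Fixpoint table:
  B0:   IN={}   OUT={}
  B1:   IN={}   OUT={}
  B2:   IN={}   OUT={}
  B3:   IN={}   OUT={}
  B4:   IN={}   OUT={}
  B5:   IN={}   OUT={d+f}
  B6:   IN={d+f}   OUT={}
  B7:   IN={}   OUT={}
  B8:   IN={}   OUT={e-d}

Merge at B5: IN[B5] = OUT[B4] = {}
Applying B5's transfer function to that IN value gives OUT[B5] (row B5 above).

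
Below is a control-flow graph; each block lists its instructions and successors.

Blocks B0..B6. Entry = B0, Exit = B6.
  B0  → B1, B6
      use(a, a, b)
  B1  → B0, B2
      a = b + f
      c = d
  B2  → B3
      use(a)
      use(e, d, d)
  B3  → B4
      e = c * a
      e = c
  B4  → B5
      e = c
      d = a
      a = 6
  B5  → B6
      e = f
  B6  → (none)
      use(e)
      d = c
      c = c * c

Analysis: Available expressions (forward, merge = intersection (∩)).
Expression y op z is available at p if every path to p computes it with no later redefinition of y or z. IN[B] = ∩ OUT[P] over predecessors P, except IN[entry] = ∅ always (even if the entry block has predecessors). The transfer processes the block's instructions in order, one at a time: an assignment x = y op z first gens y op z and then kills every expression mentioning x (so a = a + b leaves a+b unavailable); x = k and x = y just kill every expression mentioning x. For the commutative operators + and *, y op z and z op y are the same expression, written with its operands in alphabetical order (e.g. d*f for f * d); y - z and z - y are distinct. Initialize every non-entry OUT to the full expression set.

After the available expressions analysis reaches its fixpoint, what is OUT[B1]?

Answer: {b+f}

Trace:
Converged values:
  B0: | IN={} | OUT={}
  B1: | IN={} | OUT={b+f}
  B2: | IN={b+f} | OUT={b+f}
  B3: | IN={b+f} | OUT={a*c, b+f}
  B4: | IN={a*c, b+f} | OUT={b+f}
  B5: | IN={b+f} | OUT={b+f}
  B6: | IN={} | OUT={}

Merge at B1: IN[B1] = OUT[B0] = {}
Applying B1's transfer function to that IN value gives OUT[B1] (row B1 above).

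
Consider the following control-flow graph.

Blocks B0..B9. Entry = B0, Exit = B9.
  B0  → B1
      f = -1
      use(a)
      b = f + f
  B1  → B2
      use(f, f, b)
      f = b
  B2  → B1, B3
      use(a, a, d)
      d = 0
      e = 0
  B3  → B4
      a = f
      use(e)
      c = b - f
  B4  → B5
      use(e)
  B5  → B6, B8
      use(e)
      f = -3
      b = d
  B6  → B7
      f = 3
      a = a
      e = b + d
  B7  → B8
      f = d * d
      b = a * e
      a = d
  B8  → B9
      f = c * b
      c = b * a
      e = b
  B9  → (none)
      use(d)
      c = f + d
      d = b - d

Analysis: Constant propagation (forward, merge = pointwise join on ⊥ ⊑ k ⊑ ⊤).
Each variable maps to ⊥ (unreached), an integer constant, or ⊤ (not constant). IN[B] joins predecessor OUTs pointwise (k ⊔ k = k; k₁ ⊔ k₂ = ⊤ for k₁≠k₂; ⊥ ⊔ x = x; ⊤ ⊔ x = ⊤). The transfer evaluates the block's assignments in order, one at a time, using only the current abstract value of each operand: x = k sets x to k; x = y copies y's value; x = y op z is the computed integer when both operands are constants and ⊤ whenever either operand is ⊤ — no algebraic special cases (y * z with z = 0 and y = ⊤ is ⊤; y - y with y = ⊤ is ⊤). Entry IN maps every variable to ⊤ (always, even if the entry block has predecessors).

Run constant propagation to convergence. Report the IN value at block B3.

Answer: {a: ⊤, b: -2, c: ⊤, d: 0, e: 0, f: -2}

Derivation:
Per-block solution:
  B0:   IN=(all ⊤)   OUT={b:-2, f:-1; rest ⊤}
  B1:   IN={b:-2; rest ⊤}   OUT={b:-2, f:-2; rest ⊤}
  B2:   IN={b:-2, f:-2; rest ⊤}   OUT={b:-2, d:0, e:0, f:-2; rest ⊤}
  B3:   IN={b:-2, d:0, e:0, f:-2; rest ⊤}   OUT={a:-2, b:-2, c:0, d:0, e:0, f:-2; rest ⊤}
  B4:   IN={a:-2, b:-2, c:0, d:0, e:0, f:-2; rest ⊤}   OUT={a:-2, b:-2, c:0, d:0, e:0, f:-2; rest ⊤}
  B5:   IN={a:-2, b:-2, c:0, d:0, e:0, f:-2; rest ⊤}   OUT={a:-2, b:0, c:0, d:0, e:0, f:-3; rest ⊤}
  B6:   IN={a:-2, b:0, c:0, d:0, e:0, f:-3; rest ⊤}   OUT={a:-2, b:0, c:0, d:0, e:0, f:3; rest ⊤}
  B7:   IN={a:-2, b:0, c:0, d:0, e:0, f:3; rest ⊤}   OUT={a:0, b:0, c:0, d:0, e:0, f:0; rest ⊤}
  B8:   IN={b:0, c:0, d:0, e:0; rest ⊤}   OUT={b:0, d:0, e:0, f:0; rest ⊤}
  B9:   IN={b:0, d:0, e:0, f:0; rest ⊤}   OUT={b:0, c:0, d:0, e:0, f:0; rest ⊤}

Merge at B3: IN[B3] = OUT[B2] = {a: ⊤, b: -2, c: ⊤, d: 0, e: 0, f: -2}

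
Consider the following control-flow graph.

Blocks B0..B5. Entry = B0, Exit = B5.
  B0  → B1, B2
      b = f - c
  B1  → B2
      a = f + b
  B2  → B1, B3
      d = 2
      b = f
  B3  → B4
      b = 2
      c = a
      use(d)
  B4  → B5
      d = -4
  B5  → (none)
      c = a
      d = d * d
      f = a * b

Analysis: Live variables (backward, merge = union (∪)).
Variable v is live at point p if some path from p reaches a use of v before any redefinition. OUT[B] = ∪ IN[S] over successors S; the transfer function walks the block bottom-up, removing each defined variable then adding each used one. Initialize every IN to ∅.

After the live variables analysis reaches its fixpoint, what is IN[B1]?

Answer: {b, f}

Working:
Converged values:
  B0:  IN={a, c, f}  OUT={a, b, f}
  B1:  IN={b, f}  OUT={a, f}
  B2:  IN={a, f}  OUT={a, b, d, f}
  B3:  IN={a, d}  OUT={a, b}
  B4:  IN={a, b}  OUT={a, b, d}
  B5:  IN={a, b, d}  OUT={}

Merge at B1: OUT[B1] = IN[B2] = {a, f}
Applying B1's transfer function to that OUT value gives IN[B1] (row B1 above).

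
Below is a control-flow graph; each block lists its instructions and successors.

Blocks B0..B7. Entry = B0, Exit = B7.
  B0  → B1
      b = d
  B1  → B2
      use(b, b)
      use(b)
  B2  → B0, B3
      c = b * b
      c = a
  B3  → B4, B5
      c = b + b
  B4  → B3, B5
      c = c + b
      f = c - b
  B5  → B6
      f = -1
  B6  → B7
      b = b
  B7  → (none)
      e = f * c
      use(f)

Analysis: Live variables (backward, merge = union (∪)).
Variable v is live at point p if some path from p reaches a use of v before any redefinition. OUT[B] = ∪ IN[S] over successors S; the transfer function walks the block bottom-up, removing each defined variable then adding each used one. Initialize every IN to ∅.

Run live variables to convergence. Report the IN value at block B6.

Fixpoint table:
  B0:  IN={a, d}  OUT={a, b, d}
  B1:  IN={a, b, d}  OUT={a, b, d}
  B2:  IN={a, b, d}  OUT={a, b, d}
  B3:  IN={b}  OUT={b, c}
  B4:  IN={b, c}  OUT={b, c}
  B5:  IN={b, c}  OUT={b, c, f}
  B6:  IN={b, c, f}  OUT={c, f}
  B7:  IN={c, f}  OUT={}

Merge at B6: OUT[B6] = IN[B7] = {c, f}
Applying B6's transfer function to that OUT value gives IN[B6] (row B6 above).

Answer: {b, c, f}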